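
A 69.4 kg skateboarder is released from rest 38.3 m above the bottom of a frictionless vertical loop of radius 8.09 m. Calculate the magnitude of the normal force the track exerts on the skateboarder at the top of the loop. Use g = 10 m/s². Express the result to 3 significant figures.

N = 3100 N

Energy from release to top (height 2r): mgh = ½mv_top² + mg(2r)
v_top² = 2g(h − 2r) = 2(10)(38.3 − 16.18) = 442.40 m²/s²
At the top, both N and weight point toward the centre: N + mg = mv_top²/r
N = m(v_top²/r − g) = 69.4(442.40/8.09 − 10) = 3101 N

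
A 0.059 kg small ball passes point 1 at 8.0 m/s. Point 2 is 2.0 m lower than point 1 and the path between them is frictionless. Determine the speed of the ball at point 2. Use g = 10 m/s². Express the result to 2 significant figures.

By conservation of mechanical energy, ½mv₀² + mgh = ½mv²
v² = v₀² + 2gh = (8.0)² + 2(10)(2.0) = 104.00
v = √104.00 = 10.20 m/s

v = 10 m/s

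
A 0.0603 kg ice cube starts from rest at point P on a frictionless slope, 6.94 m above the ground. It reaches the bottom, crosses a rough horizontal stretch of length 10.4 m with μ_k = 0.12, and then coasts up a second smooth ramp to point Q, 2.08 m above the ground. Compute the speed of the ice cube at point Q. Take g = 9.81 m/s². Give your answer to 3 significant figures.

v = 8.42 m/s

Energy at P: mgh₁ = (0.0603)(9.81)(6.94) = 4.1053 J
Friction loss: W_f = μ_k mg d = 0.7382 J
At Q: ½mv² + mgh₂ = mgh₁ − W_f
½mv² = 4.1053 − 0.7382 − 1.2304 = 2.1367 J
v = √(2 × 2.1367/0.0603) = 8.418 m/s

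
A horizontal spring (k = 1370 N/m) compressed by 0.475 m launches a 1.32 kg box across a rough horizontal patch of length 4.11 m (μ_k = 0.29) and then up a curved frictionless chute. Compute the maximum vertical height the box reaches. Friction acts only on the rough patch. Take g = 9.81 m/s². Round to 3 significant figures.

Spring energy: E₀ = ½kx² = ½(1370)(0.475)² = 154.55 J
Friction: W_f = μ_k mg d = (0.29)(1.32)(9.81)(4.11) = 15.43 J
Energy at base of ramp: E = 154.55 − 15.43 = 139.12 J
At max height all remaining energy is PE: mgh = E ⇒ h = E/(mg) = 139.12/(1.32 × 9.81) = 10.74 m

h = 10.7 m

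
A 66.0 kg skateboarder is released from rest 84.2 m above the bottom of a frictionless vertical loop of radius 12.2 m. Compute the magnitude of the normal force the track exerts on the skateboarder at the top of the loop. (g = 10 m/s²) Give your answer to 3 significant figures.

Energy from release to top (height 2r): mgh = ½mv_top² + mg(2r)
v_top² = 2g(h − 2r) = 2(10)(84.2 − 24.40) = 1196.0 m²/s²
At the top, both N and weight point toward the centre: N + mg = mv_top²/r
N = m(v_top²/r − g) = 66.0(1196.0/12.2 − 10) = 5810 N

N = 5810 N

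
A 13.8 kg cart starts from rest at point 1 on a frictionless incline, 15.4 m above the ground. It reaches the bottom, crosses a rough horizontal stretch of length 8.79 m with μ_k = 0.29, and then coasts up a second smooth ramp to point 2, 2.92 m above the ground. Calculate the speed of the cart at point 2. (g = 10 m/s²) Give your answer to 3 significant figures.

v = 14.1 m/s

Energy at 1: mgh₁ = (13.8)(10)(15.4) = 2125.2 J
Friction loss: W_f = μ_k mg d = 351.8 J
At 2: ½mv² + mgh₂ = mgh₁ − W_f
½mv² = 2125.2 − 351.8 − 402.96 = 1370.5 J
v = √(2 × 1370.5/13.8) = 14.09 m/s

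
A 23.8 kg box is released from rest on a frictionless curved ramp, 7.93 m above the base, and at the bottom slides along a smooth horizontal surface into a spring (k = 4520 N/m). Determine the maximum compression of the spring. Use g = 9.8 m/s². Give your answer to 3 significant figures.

Energy conservation (no friction) from release to max compression: mgh = ½kx²
x = √(2mgh/k) = √(2 × 23.8 × 9.8 × 7.93 / 4520) = 0.9047 m

x = 0.905 m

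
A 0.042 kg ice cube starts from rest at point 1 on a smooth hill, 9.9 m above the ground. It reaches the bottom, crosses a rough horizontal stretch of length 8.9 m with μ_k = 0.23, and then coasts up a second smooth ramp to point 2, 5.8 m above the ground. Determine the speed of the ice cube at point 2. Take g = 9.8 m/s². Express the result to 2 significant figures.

v = 6.3 m/s

Energy at 1: mgh₁ = (0.042)(9.8)(9.9) = 4.0748 J
Friction loss: W_f = μ_k mg d = 0.8425 J
At 2: ½mv² + mgh₂ = mgh₁ − W_f
½mv² = 4.0748 − 0.8425 − 2.3873 = 0.84501 J
v = √(2 × 0.84501/0.042) = 6.343 m/s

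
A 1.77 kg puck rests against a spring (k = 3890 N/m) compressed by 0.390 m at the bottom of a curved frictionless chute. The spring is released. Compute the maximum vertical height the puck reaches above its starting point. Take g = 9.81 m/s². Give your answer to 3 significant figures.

h = 17.0 m

All spring PE becomes gravitational PE at the highest point: ½kx² = mgh
h = kx²/(2mg) = (3890)(0.390)²/(2 × 1.77 × 9.81) = 17.04 m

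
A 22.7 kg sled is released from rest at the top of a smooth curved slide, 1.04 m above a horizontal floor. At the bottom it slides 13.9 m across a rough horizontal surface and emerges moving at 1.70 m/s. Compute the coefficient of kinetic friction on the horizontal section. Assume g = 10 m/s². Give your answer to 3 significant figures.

Applying the work–energy principle:
mgh = ½mv² + μ_k m g d
mgh = 236.08 J; ½mv² = 32.801 J
W_f = 236.08 − 32.801 = 203.3 J
μ_k = W_f/(mg·d) = 203.3/(227.0 × 13.9) = 0.06442

μ_k = 0.0644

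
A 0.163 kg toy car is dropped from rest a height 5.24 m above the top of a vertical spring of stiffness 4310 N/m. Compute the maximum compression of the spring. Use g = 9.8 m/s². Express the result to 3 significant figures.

Take the reference level at the top of the uncompressed spring. At max compression the car has fallen H + x and is momentarily at rest:
mg(H + x) = ½kx²
½(4310)x² − (0.163)(9.8)x − (0.163)(9.8)(5.24) = 0
2155x² − 1.597x − 8.370 = 0
x = [1.597 + √(2.552 + 72153)]/(2 × 2155) = 0.06269 m

x = 0.0627 m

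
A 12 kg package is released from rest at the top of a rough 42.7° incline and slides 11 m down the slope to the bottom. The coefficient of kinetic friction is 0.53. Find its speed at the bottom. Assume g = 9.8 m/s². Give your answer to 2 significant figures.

v = 7.9 m/s

Energy: mgh = ½mv² + W_f, with h = L sinθ and W_f = μ_k (mg cosθ) L
mgh = mgL sinθ = (12)(9.8)(11)sin42.7° = 877.27 J
W_f = μ_k mg cosθ · L = (0.53)(12)(9.8)cos42.7°·11 = 503.9 J
½mv² = 877.27 − 503.9 = 373.40 J
v = √(2 × 373.40/12) = 7.889 m/s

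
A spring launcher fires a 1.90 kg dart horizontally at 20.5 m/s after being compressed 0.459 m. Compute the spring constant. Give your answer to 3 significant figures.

Spring PE at full compression equals KE at release: ½kx² = ½mv²
k = mv²/x² = (1.90)(20.5)²/(0.459)² = 3790 N/m

k = 3790 N/m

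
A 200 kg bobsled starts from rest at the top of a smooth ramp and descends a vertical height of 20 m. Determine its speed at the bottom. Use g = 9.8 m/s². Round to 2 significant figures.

Equating total energy at the two states: mgh = ½mv²
v = √(2gh) = √(2 × 9.8 × 20) = √392.00 = 19.80 m/s

v = 20 m/s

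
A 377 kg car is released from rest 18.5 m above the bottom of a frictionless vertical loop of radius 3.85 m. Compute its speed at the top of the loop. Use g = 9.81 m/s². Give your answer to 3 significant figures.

v = 14.6 m/s

Energy conservation: mgh = ½mv_top² + mg(2r)
v_top² = 2g(h − 2r) = 2(9.81)(18.5 − 7.700) = 211.9
v_top = 14.56 m/s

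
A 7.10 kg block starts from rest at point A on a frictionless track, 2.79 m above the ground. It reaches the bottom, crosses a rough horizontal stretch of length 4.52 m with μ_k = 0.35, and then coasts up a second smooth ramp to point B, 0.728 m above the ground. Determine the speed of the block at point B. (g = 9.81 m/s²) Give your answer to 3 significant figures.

v = 3.07 m/s

Energy at A: mgh₁ = (7.10)(9.81)(2.79) = 194.33 J
Friction loss: W_f = μ_k mg d = 110.2 J
At B: ½mv² + mgh₂ = mgh₁ − W_f
½mv² = 194.33 − 110.2 − 50.706 = 33.432 J
v = √(2 × 33.432/7.10) = 3.069 m/s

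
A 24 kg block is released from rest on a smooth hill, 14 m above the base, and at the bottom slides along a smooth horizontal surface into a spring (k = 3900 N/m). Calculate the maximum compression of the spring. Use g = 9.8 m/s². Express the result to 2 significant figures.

x = 1.3 m

At max compression the block is momentarily at rest: mgh = ½kx²
x = √(2mgh/k) = √(2 × 24 × 9.8 × 14 / 3900) = 1.299 m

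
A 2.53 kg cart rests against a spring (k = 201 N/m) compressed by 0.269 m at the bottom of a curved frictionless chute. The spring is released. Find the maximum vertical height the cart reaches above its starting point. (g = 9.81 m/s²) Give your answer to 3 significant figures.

At maximum height the cart is at rest, so ½kx² = mgh
h = kx²/(2mg) = (201)(0.269)²/(2 × 2.53 × 9.81) = 0.2930 m

h = 0.293 m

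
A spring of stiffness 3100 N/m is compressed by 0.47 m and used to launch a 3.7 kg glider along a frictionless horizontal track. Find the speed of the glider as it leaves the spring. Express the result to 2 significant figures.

The glider leaves the spring when the spring is at natural length, so ½kx² = ½mv²
v = x√(k/m) = 0.47 × √(3100/3.7) = 13.60 m/s

v = 14 m/s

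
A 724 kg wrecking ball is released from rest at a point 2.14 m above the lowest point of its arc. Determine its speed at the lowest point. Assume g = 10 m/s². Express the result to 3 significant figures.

v = 6.54 m/s

Equating total energy at the two states: mgh = ½mv²
v = √(2gh) = √(2 × 10 × 2.14) = √42.800 = 6.542 m/s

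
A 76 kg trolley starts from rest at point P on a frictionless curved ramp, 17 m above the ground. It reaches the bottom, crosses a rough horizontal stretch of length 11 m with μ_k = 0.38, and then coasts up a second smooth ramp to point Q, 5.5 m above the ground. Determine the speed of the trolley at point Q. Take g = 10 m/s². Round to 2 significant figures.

v = 12 m/s

Energy at P: mgh₁ = (76)(10)(17) = 12920 J
Friction loss: W_f = μ_k mg d = 3177 J
At Q: ½mv² + mgh₂ = mgh₁ − W_f
½mv² = 12920 − 3177 − 4180.0 = 5563.2 J
v = √(2 × 5563.2/76) = 12.10 m/s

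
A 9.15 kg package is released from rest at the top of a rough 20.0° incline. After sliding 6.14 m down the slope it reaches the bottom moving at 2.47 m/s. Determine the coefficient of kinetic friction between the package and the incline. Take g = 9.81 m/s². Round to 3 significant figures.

Energy balance down the incline: mg L sinθ − ½mv² = μ_k (mg cosθ) L
mgL sinθ = 188.50 J; ½mv² = 27.912 J
W_f = 188.50 − 27.912 = 160.6 J
μ_k = W_f/(mg cosθ · L) = 160.6/(84.35 × 6.14) = 0.3101

μ_k = 0.310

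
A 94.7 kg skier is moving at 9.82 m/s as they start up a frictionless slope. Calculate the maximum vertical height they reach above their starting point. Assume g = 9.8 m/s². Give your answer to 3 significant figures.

h = 4.92 m

By energy conservation, ½mv² = mgh
h = v²/(2g) = 9.82²/(2 × 9.8) = 4.920 m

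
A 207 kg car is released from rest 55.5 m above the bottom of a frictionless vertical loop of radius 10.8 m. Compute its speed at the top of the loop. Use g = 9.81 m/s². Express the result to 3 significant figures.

Energy conservation: mgh = ½mv_top² + mg(2r)
v_top² = 2g(h − 2r) = 2(9.81)(55.5 − 21.60) = 665.1
v_top = 25.79 m/s

v = 25.8 m/s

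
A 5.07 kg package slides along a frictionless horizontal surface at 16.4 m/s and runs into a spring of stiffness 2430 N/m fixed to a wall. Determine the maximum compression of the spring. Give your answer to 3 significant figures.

Conservation of energy between contact and max compression: ½mv² = ½kx²
x = v√(m/k) = 16.4 × √(5.07/2430) = 0.7491 m

x = 0.749 m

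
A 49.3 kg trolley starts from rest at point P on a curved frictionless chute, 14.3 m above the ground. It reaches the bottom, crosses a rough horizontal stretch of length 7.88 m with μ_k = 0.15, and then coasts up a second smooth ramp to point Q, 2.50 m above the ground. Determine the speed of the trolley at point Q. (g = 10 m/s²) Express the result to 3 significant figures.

Energy at P: mgh₁ = (49.3)(10)(14.3) = 7049.9 J
Friction loss: W_f = μ_k mg d = 582.7 J
At Q: ½mv² + mgh₂ = mgh₁ − W_f
½mv² = 7049.9 − 582.7 − 1232.5 = 5234.7 J
v = √(2 × 5234.7/49.3) = 14.57 m/s

v = 14.6 m/s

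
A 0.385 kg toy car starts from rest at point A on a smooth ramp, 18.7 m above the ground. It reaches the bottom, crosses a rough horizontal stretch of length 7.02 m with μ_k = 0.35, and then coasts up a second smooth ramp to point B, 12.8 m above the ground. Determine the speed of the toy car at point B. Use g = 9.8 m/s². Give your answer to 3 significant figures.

Energy at A: mgh₁ = (0.385)(9.8)(18.7) = 70.555 J
Friction loss: W_f = μ_k mg d = 9.270 J
At B: ½mv² + mgh₂ = mgh₁ − W_f
½mv² = 70.555 − 9.270 − 48.294 = 12.990 J
v = √(2 × 12.990/0.385) = 8.215 m/s

v = 8.21 m/s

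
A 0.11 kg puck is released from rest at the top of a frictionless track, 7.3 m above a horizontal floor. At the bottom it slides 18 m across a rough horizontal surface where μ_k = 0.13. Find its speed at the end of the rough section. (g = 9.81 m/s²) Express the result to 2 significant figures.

Energy at the top = energy at the end + work done against friction:
mgh = ½mv² + μ_k m g d
W_f = μ_k mg d = (0.13)(0.11)(9.81)(18) = 2.525 J
½mv² = mgh − W_f = 7.8774 − 2.525 = 5.3523 J
v = √(2 × 5.3523/0.11) = 9.865 m/s

v = 9.9 m/s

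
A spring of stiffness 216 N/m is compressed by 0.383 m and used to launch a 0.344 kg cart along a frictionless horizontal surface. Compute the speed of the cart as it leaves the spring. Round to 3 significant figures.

v = 9.60 m/s

Conservation of energy: ½kx² = ½mv²
v = x√(k/m) = 0.383 × √(216/0.344) = 9.597 m/s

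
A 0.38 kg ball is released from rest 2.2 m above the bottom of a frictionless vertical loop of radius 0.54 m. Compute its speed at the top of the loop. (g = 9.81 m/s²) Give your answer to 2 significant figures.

v = 4.7 m/s

Energy conservation: mgh = ½mv_top² + mg(2r)
v_top² = 2g(h − 2r) = 2(9.81)(2.2 − 1.080) = 21.97
v_top = 4.688 m/s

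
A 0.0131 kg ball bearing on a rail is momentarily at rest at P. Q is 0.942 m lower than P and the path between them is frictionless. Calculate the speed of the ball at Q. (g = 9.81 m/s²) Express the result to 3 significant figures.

Equating total energy at the two states: mgh = ½mv²
v = √(2gh) = √(2 × 9.81 × 0.942) = √18.482 = 4.299 m/s

v = 4.30 m/s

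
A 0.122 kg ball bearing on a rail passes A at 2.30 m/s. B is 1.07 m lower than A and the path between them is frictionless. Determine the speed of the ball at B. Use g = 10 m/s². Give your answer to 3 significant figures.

v = 5.17 m/s

Energy conservation between the two points: ½mv₀² + mgh = ½mv²
The mass cancels from both sides.
v² = v₀² + 2gh = (2.30)² + 2(10)(1.07) = 26.690
v = √26.690 = 5.166 m/s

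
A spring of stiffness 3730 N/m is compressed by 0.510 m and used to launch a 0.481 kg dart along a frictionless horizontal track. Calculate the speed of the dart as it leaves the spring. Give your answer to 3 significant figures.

v = 44.9 m/s

Conservation of energy: ½kx² = ½mv²
v = x√(k/m) = 0.510 × √(3730/0.481) = 44.91 m/s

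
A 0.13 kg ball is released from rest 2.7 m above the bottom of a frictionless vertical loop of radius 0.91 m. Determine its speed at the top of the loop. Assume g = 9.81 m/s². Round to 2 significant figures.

Energy conservation: mgh = ½mv_top² + mg(2r)
v_top² = 2g(h − 2r) = 2(9.81)(2.7 − 1.820) = 17.27
v_top = 4.155 m/s

v = 4.2 m/s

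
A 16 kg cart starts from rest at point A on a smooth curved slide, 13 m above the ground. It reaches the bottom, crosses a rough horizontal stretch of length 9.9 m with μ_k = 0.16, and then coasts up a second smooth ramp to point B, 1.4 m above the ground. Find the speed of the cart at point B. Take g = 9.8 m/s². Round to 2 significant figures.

v = 14 m/s

Energy at A: mgh₁ = (16)(9.8)(13) = 2038.4 J
Friction loss: W_f = μ_k mg d = 248.4 J
At B: ½mv² + mgh₂ = mgh₁ − W_f
½mv² = 2038.4 − 248.4 − 219.52 = 1570.5 J
v = √(2 × 1570.5/16) = 14.01 m/s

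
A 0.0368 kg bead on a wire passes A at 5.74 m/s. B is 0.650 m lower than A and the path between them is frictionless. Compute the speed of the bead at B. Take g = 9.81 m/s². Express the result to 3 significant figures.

v = 6.76 m/s

Energy conservation between the two points: ½mv₀² + mgh = ½mv²
The mass cancels from both sides.
v² = v₀² + 2gh = (5.74)² + 2(9.81)(0.650) = 45.701
v = √45.701 = 6.760 m/s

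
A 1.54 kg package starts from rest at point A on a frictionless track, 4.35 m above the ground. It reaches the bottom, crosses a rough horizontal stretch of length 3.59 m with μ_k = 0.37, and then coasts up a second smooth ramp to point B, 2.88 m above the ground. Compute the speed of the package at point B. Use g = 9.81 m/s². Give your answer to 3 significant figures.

v = 1.67 m/s

Energy at A: mgh₁ = (1.54)(9.81)(4.35) = 65.717 J
Friction loss: W_f = μ_k mg d = 20.07 J
At B: ½mv² + mgh₂ = mgh₁ − W_f
½mv² = 65.717 − 20.07 − 43.509 = 2.1407 J
v = √(2 × 2.1407/1.54) = 1.667 m/s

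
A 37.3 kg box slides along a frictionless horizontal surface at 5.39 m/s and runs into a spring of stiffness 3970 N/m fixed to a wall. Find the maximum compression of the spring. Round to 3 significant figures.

At max compression the box is momentarily at rest: ½mv² = ½kx²
x = v√(m/k) = 5.39 × √(37.3/3970) = 0.5225 m

x = 0.522 m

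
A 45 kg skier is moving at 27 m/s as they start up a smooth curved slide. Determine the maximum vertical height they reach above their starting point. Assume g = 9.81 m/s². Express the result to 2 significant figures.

Setting KE at the bottom equal to PE gained: ½mv² = mgh
h = v²/(2g) = 27²/(2 × 9.81) = 37.16 m

h = 37 m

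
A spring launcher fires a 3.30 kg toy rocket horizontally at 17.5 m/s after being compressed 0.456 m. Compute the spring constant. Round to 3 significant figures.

Energy stored in the spring equals the launch KE: ½kx² = ½mv²
k = mv²/x² = (3.30)(17.5)²/(0.456)² = 4860 N/m

k = 4860 N/m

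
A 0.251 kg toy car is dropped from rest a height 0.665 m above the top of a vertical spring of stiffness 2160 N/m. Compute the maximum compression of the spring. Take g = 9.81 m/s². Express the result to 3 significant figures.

x = 0.0401 m

Take the reference level at the top of the uncompressed spring. At max compression the car has fallen H + x and is momentarily at rest:
mg(H + x) = ½kx²
½(2160)x² − (0.251)(9.81)x − (0.251)(9.81)(0.665) = 0
1080x² − 2.462x − 1.637 = 0
x = [2.462 + √(6.063 + 7073.7)]/(2 × 1080) = 0.04009 m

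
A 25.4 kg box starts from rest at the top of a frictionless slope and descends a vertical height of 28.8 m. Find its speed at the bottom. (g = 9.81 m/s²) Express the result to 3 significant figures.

v = 23.8 m/s

By conservation of mechanical energy, mgh = ½mv²
v = √(2gh) = √(2 × 9.81 × 28.8) = √565.06 = 23.77 m/s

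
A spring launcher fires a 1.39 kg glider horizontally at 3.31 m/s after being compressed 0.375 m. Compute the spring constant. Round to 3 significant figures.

½kx² = ½mv²
k = mv²/x² = (1.39)(3.31)²/(0.375)² = 108.3 N/m

k = 108 N/m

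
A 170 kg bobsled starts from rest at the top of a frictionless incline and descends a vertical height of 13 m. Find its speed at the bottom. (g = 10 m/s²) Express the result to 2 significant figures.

v = 16 m/s

Mechanical energy is conserved (no friction): mgh = ½mv²
v = √(2gh) = √(2 × 10 × 13) = √260.00 = 16.12 m/s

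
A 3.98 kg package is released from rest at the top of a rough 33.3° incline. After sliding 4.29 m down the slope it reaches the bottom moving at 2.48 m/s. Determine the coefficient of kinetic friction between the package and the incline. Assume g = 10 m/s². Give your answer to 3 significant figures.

μ_k = 0.571

The energy dissipated by friction is the PE lost minus the KE gained:
mgL sinθ = 93.741 J; ½mv² = 12.239 J
W_f = 93.741 − 12.239 = 81.50 J
μ_k = W_f/(mg cosθ · L) = 81.50/(33.27 × 4.29) = 0.5711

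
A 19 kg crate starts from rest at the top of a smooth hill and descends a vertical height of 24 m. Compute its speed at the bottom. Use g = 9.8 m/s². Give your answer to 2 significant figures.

Equating total energy at the two states: mgh = ½mv²
v = √(2gh) = √(2 × 9.8 × 24) = √470.40 = 21.69 m/s

v = 22 m/s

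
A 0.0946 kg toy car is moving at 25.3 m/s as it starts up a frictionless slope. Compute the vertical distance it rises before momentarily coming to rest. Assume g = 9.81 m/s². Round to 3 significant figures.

Setting KE at the bottom equal to PE gained: ½mv² = mgh
h = v²/(2g) = 25.3²/(2 × 9.81) = 32.62 m

h = 32.6 m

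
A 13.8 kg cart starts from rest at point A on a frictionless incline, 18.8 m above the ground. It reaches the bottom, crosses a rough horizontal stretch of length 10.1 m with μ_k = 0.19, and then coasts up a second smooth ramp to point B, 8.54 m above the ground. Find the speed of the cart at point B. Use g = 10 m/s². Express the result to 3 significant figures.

Energy at A: mgh₁ = (13.8)(10)(18.8) = 2594.4 J
Friction loss: W_f = μ_k mg d = 264.8 J
At B: ½mv² + mgh₂ = mgh₁ − W_f
½mv² = 2594.4 − 264.8 − 1178.5 = 1151.1 J
v = √(2 × 1151.1/13.8) = 12.92 m/s

v = 12.9 m/s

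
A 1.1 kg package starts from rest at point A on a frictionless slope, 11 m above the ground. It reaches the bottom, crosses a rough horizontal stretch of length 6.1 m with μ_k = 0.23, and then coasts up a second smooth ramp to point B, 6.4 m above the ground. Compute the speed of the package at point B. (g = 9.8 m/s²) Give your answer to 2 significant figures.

Energy at A: mgh₁ = (1.1)(9.8)(11) = 118.58 J
Friction loss: W_f = μ_k mg d = 15.12 J
At B: ½mv² + mgh₂ = mgh₁ − W_f
½mv² = 118.58 − 15.12 − 68.992 = 34.464 J
v = √(2 × 34.464/1.1) = 7.916 m/s

v = 7.9 m/s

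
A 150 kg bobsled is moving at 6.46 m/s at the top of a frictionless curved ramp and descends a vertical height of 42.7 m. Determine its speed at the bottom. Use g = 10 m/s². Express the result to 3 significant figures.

v = 29.9 m/s

By conservation of mechanical energy, ½mv₀² + mgh = ½mv²
The mass cancels from both sides.
v² = v₀² + 2gh = (6.46)² + 2(10)(42.7) = 895.73
v = √895.73 = 29.93 m/s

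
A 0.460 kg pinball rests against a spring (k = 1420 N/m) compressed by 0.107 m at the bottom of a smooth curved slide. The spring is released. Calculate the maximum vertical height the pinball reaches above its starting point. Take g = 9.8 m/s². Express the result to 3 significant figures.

All spring PE becomes gravitational PE at the highest point: ½kx² = mgh
h = kx²/(2mg) = (1420)(0.107)²/(2 × 0.460 × 9.8) = 1.803 m

h = 1.80 m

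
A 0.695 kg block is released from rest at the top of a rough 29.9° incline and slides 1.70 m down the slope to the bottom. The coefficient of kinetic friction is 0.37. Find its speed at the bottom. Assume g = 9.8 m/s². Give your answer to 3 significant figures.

v = 2.43 m/s

Work–energy: mg(L sinθ) − μ_k(mg cosθ)L = ½mv²
mgh = mgL sinθ = (0.695)(9.8)(1.70)sin29.9° = 5.7718 J
W_f = μ_k mg cosθ · L = (0.37)(0.695)(9.8)cos29.9°·1.70 = 3.714 J
½mv² = 5.7718 − 3.714 = 2.0580 J
v = √(2 × 2.0580/0.695) = 2.434 m/s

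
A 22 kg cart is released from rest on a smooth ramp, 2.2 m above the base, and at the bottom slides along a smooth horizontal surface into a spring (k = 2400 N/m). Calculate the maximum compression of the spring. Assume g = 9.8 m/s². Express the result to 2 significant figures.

x = 0.63 m

At max compression the cart is momentarily at rest: mgh = ½kx²
x = √(2mgh/k) = √(2 × 22 × 9.8 × 2.2 / 2400) = 0.6287 m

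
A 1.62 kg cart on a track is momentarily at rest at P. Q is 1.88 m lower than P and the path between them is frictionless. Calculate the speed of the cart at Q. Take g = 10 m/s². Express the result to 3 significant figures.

v = 6.13 m/s

Energy conservation between the two points: mgh = ½mv²
v = √(2gh) = √(2 × 10 × 1.88) = √37.600 = 6.132 m/s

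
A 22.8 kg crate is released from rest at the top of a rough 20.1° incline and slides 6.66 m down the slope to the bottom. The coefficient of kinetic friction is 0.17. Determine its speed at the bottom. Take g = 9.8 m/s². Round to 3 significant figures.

Energy: mgh = ½mv² + W_f, with h = L sinθ and W_f = μ_k (mg cosθ) L
mgh = mgL sinθ = (22.8)(9.8)(6.66)sin20.1° = 511.40 J
W_f = μ_k mg cosθ · L = (0.17)(22.8)(9.8)cos20.1°·6.66 = 237.6 J
½mv² = 511.40 − 237.6 = 273.83 J
v = √(2 × 273.83/22.8) = 4.901 m/s

v = 4.90 m/s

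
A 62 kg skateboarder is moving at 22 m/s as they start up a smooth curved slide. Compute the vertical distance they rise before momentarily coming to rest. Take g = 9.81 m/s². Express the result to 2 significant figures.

h = 25 m

Setting KE at the bottom equal to PE gained: ½mv² = mgh
h = v²/(2g) = 22²/(2 × 9.81) = 24.67 m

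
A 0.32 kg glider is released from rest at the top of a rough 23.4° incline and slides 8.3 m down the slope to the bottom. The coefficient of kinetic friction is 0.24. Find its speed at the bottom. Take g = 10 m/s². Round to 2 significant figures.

Taking the bottom as reference, mgh = ½mv² + μ_k N L with h = L sinθ, N = mg cosθ:
mgh = mgL sinθ = (0.32)(10)(8.3)sin23.4° = 10.548 J
W_f = μ_k mg cosθ · L = (0.24)(0.32)(10)cos23.4°·8.3 = 5.850 J
½mv² = 10.548 − 5.850 = 4.6981 J
v = √(2 × 4.6981/0.32) = 5.419 m/s

v = 5.4 m/s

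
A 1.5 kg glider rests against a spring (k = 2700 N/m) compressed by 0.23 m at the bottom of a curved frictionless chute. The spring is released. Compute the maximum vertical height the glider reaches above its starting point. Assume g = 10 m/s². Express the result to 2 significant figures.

h = 4.8 m

Energy conservation from release to the highest point: ½kx² = mgh
h = kx²/(2mg) = (2700)(0.23)²/(2 × 1.5 × 10) = 4.761 m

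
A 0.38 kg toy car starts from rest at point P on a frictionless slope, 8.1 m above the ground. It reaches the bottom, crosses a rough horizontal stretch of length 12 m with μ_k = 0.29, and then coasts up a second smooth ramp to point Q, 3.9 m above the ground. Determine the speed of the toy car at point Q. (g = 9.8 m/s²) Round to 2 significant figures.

Energy at P: mgh₁ = (0.38)(9.8)(8.1) = 30.164 J
Friction loss: W_f = μ_k mg d = 12.96 J
At Q: ½mv² + mgh₂ = mgh₁ − W_f
½mv² = 30.164 − 12.96 − 14.524 = 2.6813 J
v = √(2 × 2.6813/0.38) = 3.757 m/s

v = 3.8 m/s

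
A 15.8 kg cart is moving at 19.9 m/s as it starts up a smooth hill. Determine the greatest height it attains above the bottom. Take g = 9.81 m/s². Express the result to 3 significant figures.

h = 20.2 m

By energy conservation, ½mv² = mgh
h = v²/(2g) = 19.9²/(2 × 9.81) = 20.18 m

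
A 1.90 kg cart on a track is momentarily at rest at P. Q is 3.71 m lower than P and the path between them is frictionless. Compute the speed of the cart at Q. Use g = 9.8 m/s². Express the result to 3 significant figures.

By conservation of mechanical energy, mgh = ½mv²
v = √(2gh) = √(2 × 9.8 × 3.71) = √72.716 = 8.527 m/s

v = 8.53 m/s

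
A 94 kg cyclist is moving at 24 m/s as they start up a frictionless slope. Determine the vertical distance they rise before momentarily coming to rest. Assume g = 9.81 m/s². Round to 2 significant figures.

Setting KE at the bottom equal to PE gained: ½mv² = mgh
h = v²/(2g) = 24²/(2 × 9.81) = 29.36 m

h = 29 m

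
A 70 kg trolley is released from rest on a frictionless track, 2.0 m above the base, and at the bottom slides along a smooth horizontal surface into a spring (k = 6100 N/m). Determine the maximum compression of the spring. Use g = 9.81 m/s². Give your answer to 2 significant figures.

Gravitational PE at the top equals spring PE at max compression: mgh = ½kx²
x = √(2mgh/k) = √(2 × 70 × 9.81 × 2.0 / 6100) = 0.6710 m

x = 0.67 m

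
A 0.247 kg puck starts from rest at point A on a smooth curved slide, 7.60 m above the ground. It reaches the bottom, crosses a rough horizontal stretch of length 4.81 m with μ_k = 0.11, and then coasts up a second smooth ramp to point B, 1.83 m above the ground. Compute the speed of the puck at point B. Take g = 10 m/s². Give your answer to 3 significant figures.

Energy at A: mgh₁ = (0.247)(10)(7.60) = 18.772 J
Friction loss: W_f = μ_k mg d = 1.307 J
At B: ½mv² + mgh₂ = mgh₁ − W_f
½mv² = 18.772 − 1.307 − 4.5201 = 12.945 J
v = √(2 × 12.945/0.247) = 10.24 m/s

v = 10.2 m/s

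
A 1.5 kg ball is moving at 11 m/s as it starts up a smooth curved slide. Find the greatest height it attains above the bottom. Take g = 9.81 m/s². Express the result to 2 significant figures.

Setting KE at the bottom equal to PE gained: ½mv² = mgh
h = v²/(2g) = 11²/(2 × 9.81) = 6.167 m

h = 6.2 m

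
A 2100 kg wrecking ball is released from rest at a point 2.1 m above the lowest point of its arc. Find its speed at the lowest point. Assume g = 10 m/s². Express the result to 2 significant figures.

v = 6.5 m/s

Mechanical energy is conserved (no friction): mgh = ½mv²
The mass cancels from both sides.
v = √(2gh) = √(2 × 10 × 2.1) = √42.000 = 6.481 m/s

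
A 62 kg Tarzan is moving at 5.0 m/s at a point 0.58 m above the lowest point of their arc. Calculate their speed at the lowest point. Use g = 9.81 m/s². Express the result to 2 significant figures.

v = 6.0 m/s

Energy conservation between the two points: ½mv₀² + mgh = ½mv²
v² = v₀² + 2gh = (5.0)² + 2(9.81)(0.58) = 36.380
v = √36.380 = 6.032 m/s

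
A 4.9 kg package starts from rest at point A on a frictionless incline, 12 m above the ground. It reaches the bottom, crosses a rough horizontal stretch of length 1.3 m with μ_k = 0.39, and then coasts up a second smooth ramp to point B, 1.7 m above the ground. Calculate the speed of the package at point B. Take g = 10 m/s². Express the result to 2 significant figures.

v = 14 m/s

Energy at A: mgh₁ = (4.9)(10)(12) = 588.00 J
Friction loss: W_f = μ_k mg d = 24.84 J
At B: ½mv² + mgh₂ = mgh₁ − W_f
½mv² = 588.00 − 24.84 − 83.300 = 479.86 J
v = √(2 × 479.86/4.9) = 13.99 m/s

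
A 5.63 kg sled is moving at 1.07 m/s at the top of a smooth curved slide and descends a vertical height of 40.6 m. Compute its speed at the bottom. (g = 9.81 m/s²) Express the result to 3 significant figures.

v = 28.2 m/s

Equating total energy at the two states: ½mv₀² + mgh = ½mv²
v² = v₀² + 2gh = (1.07)² + 2(9.81)(40.6) = 797.72
v = √797.72 = 28.24 m/s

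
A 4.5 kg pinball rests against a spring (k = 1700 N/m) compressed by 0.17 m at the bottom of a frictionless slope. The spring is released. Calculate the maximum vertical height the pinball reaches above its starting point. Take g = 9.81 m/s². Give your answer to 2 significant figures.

Energy conservation from release to the highest point: ½kx² = mgh
h = kx²/(2mg) = (1700)(0.17)²/(2 × 4.5 × 9.81) = 0.5565 m

h = 0.56 m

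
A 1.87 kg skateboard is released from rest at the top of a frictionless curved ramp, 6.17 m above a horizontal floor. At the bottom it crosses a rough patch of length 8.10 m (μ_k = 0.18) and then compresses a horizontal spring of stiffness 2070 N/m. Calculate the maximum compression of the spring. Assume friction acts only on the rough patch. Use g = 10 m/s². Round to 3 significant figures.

Initial energy: E₁ = mgh = (1.87)(10)(6.17) = 115.38 J
Friction removes W_f = μ_k mg d = (0.18)(1.87)(10)(8.10) = 27.26 J
Energy reaching the spring: E = 115.38 − 27.26 = 88.114 J
At max compression ½kx² = E ⇒ x = √(2E/k) = √(2 × 88.114/2070) = 0.2918 m

x = 0.292 m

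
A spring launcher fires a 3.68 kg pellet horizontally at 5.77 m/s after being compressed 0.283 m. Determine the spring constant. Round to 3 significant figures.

½kx² = ½mv²
k = mv²/x² = (3.68)(5.77)²/(0.283)² = 1530 N/m

k = 1530 N/m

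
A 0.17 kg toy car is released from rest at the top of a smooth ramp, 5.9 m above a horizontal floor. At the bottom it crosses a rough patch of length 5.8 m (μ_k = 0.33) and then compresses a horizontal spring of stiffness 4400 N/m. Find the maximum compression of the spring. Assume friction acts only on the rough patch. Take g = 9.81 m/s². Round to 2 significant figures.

Initial energy: E₁ = mgh = (0.17)(9.81)(5.9) = 9.8394 J
Friction removes W_f = μ_k mg d = (0.33)(0.17)(9.81)(5.8) = 3.192 J
Energy reaching the spring: E = 9.8394 − 3.192 = 6.6475 J
At max compression ½kx² = E ⇒ x = √(2E/k) = √(2 × 6.6475/4400) = 0.05497 m

x = 0.055 m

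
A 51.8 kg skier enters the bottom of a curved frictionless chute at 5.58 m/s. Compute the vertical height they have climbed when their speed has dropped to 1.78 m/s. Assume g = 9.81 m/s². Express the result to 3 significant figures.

h = 1.43 m

Conservation of energy: ½mv₁² = ½mv₂² + mgh
h = (v₁² − v₂²)/(2g) = (5.58² − 1.78²)/(2 × 9.81) = 1.425 m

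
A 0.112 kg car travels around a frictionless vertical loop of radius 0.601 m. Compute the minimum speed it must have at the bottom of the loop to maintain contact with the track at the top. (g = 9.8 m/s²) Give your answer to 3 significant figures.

v = 5.43 m/s

At the top: mg = mv_top²/r ⇒ v_top² = gr = 5.890 m²/s²
Energy from bottom to top (height 2r): ½mv_bot² = ½mv_top² + mg(2r)
v_bot² = gr + 4gr = 5gr = 29.45
v_bot = √(5gr) = 5.427 m/s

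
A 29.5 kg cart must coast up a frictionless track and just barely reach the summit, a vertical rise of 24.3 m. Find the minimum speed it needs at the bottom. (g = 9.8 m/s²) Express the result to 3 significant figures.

v = 21.8 m/s

At the top it is momentarily at rest, so all KE converts to PE: ½mv² = mgh
v = √(2gh) = √(2 × 9.8 × 24.3) = 21.82 m/s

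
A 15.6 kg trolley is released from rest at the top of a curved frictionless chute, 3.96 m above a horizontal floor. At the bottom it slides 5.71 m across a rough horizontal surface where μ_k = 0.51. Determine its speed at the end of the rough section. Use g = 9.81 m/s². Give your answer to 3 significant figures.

Energy bookkeeping (friction removes W_f = μ_k N d):
mgh = ½mv² + μ_k m g d
W_f = μ_k mg d = (0.51)(15.6)(9.81)(5.71) = 445.7 J
½mv² = mgh − W_f = 606.02 − 445.7 = 160.37 J
v = √(2 × 160.37/15.6) = 4.534 m/s

v = 4.53 m/s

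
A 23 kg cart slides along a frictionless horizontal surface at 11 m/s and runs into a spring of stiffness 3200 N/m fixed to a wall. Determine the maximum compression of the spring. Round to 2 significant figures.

x = 0.93 m

At max compression the cart is momentarily at rest: ½mv² = ½kx²
x = v√(m/k) = 11 × √(23/3200) = 0.9326 m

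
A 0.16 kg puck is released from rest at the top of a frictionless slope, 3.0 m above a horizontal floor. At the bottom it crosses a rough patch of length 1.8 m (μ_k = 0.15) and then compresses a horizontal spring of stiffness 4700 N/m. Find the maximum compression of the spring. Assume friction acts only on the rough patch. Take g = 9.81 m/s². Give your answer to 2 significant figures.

Initial energy: E₁ = mgh = (0.16)(9.81)(3.0) = 4.7088 J
Friction removes W_f = μ_k mg d = (0.15)(0.16)(9.81)(1.8) = 0.4238 J
Energy reaching the spring: E = 4.7088 − 0.4238 = 4.2850 J
At max compression ½kx² = E ⇒ x = √(2E/k) = √(2 × 4.2850/4700) = 0.04270 m

x = 0.043 m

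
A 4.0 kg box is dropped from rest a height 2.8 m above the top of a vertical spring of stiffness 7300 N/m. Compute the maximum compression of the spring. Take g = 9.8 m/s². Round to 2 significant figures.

Measuring PE from the top of the relaxed spring, at max compression the box has dropped H + x with zero KE, so:
mg(H + x) = ½kx²
½(7300)x² − (4.0)(9.8)x − (4.0)(9.8)(2.8) = 0
3650x² − 39.20x − 109.8 = 0
x = [39.20 + √(1537 + 1.6025e+06)]/(2 × 3650) = 0.1789 m

x = 0.18 m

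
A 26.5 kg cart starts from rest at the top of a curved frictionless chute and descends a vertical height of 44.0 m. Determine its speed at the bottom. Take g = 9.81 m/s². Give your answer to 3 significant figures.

Energy conservation between the two points: mgh = ½mv²
v = √(2gh) = √(2 × 9.81 × 44.0) = √863.28 = 29.38 m/s

v = 29.4 m/s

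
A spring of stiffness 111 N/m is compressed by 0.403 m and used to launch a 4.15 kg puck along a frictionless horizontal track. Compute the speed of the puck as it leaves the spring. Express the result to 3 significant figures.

v = 2.08 m/s

Conservation of energy: ½kx² = ½mv²
v = x√(k/m) = 0.403 × √(111/4.15) = 2.084 m/s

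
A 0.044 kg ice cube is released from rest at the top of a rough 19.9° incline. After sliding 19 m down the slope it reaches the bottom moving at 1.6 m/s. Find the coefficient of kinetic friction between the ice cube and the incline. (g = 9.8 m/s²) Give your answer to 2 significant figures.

mgh = ½mv² + μ_k (mg cosθ) L, with h = L sinθ
mgL sinθ = 2.7887 J; ½mv² = 0.056320 J
W_f = 2.7887 − 0.056320 = 2.732 J
μ_k = W_f/(mg cosθ · L) = 2.732/(0.4055 × 19) = 0.3547

μ_k = 0.35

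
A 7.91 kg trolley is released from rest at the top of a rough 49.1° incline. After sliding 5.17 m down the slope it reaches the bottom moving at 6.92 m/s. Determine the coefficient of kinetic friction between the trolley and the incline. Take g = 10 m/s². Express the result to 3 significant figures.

μ_k = 0.447

The energy dissipated by friction is the PE lost minus the KE gained:
mgL sinθ = 309.10 J; ½mv² = 189.39 J
W_f = 309.10 − 189.39 = 119.7 J
μ_k = W_f/(mg cosθ · L) = 119.7/(51.79 × 5.17) = 0.4471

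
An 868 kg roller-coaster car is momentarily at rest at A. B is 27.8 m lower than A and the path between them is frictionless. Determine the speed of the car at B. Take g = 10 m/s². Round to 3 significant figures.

By conservation of mechanical energy, mgh = ½mv²
v = √(2gh) = √(2 × 10 × 27.8) = √556.00 = 23.58 m/s

v = 23.6 m/s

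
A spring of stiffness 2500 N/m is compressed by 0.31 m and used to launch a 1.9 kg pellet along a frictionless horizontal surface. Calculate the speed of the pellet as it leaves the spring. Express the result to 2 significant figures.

v = 11 m/s

Conservation of energy: ½kx² = ½mv²
v = x√(k/m) = 0.31 × √(2500/1.9) = 11.24 m/s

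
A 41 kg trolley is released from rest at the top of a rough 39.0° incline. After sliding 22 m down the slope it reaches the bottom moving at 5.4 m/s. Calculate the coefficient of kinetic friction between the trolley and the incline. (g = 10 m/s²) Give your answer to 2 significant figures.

mgh = ½mv² + μ_k (mg cosθ) L, with h = L sinθ
mgL sinθ = 5676.5 J; ½mv² = 597.78 J
W_f = 5676.5 − 597.78 = 5079 J
μ_k = W_f/(mg cosθ · L) = 5079/(318.6 × 22) = 0.7245

μ_k = 0.72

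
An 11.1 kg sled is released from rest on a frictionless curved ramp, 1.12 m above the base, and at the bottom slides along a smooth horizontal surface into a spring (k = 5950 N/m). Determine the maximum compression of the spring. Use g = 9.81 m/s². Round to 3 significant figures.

At max compression the sled is momentarily at rest: mgh = ½kx²
x = √(2mgh/k) = √(2 × 11.1 × 9.81 × 1.12 / 5950) = 0.2025 m

x = 0.202 m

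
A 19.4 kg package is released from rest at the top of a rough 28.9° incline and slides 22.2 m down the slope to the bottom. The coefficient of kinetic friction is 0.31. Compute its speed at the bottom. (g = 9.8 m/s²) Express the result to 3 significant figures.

Work–energy: mg(L sinθ) − μ_k(mg cosθ)L = ½mv²
mgh = mgL sinθ = (19.4)(9.8)(22.2)sin28.9° = 2039.8 J
W_f = μ_k mg cosθ · L = (0.31)(19.4)(9.8)cos28.9°·22.2 = 1145 J
½mv² = 2039.8 − 1145 = 894.31 J
v = √(2 × 894.31/19.4) = 9.602 m/s

v = 9.60 m/s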